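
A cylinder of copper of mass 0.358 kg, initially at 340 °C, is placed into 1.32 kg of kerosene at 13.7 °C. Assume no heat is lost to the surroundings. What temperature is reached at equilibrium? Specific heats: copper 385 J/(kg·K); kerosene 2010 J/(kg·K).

T_f ≈ 29.8 °C

Let T be the final temperature. ΣQ_i = 0:
0.358×385×(T − 340) + 1.32×2010×(T − 13.7) = 0
137.83(T − 340) + 2653.2(T − 13.7) = 0
2791 T = 83211
T = 83211 / 2791 = 29.8 °C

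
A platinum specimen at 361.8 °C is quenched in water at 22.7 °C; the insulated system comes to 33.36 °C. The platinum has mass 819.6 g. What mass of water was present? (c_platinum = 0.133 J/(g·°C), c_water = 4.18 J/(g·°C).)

m ≈ 803 g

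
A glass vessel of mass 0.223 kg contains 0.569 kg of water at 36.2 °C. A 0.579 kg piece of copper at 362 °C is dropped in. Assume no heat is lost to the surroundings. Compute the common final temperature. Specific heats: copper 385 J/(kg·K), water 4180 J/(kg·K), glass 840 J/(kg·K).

Energy conservation, ΣQ = 0:
0.579×385×(T − 362) + 0.569×4180×(T − 36.2) + 0.223×840×(T − 36.2) = 0
(222.91 + 2378.4 + 187.32) T = 222.91×362 + 2378.4×36.2 + 187.32×36.2
T = 173575/2788.7 ≈ 62.24 °C

T_f ≈ 62.2 °C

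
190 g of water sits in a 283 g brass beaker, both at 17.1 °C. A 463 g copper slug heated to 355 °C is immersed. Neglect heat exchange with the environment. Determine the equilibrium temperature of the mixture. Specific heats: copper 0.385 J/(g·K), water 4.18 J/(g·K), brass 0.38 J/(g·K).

T_f ≈ 72.9 °C

Setting the total heat transfer to zero:
463·0.385·(T − 355) + 190·4.18·(T − 17.1) + 283·0.38·(T − 17.1) = 0
1080 T = 78700
T = 78700 / 1080 = 72.9 °C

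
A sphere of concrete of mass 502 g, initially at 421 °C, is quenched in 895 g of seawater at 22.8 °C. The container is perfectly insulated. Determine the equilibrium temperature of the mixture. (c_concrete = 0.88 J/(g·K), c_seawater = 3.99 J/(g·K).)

T_f ≈ 66.6 °C

Heat lost by the concrete equals heat gained by the seawater:
502×0.88×(421 − T) = 895×3.99×(T − 22.8)
441.76(421 − T) = 3571.1(T − 22.8)
4012.8 T = 267401  ⇒  T ≈ 66.64 °C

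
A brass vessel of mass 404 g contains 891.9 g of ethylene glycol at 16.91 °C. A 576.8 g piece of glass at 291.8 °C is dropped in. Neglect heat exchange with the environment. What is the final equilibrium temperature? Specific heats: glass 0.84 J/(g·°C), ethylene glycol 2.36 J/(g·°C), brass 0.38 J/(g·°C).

T_f ≈ 65.5 °C

Heat gained plus heat lost sum to zero:
576.8×0.84×(T − 291.8) + 891.9×2.36×(T − 16.91) + 404×0.38×(T − 16.91) = 0
2742.9 T = 179570
T ≈ 65.47 °C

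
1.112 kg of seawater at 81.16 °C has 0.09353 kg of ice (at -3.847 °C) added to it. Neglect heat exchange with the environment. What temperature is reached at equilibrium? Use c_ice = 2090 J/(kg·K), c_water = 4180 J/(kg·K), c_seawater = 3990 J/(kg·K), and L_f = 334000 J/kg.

Energy balance with sensible and latent terms:
warm ice to 0 °C: 0.09353×2090×(0 − (-3.847)) = 752; melt ice: 0.09353×334000 = 31239; meltwater 0→T: 0.09353×4180×T = 390.96 T; seawater: 4436.9(T − 81.16)
4827.8 T = 360097 − 31991 = 328106
T ≈ 67.96 °C — above 0 °C, consistent with complete melting.

T_f ≈ 68.0 °C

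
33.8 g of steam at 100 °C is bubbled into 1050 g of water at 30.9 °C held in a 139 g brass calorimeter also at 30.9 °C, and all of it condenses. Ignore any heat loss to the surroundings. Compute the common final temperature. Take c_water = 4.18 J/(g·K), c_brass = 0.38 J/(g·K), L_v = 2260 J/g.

Energy conservation, ΣQ = 0:
latent heat released on condensation: 33.8×2260 = 76388; condensate cools 100→T: 33.8×4.18×(T − 100) = 141.28(T − 100); original water: 4389(T − 30.9); cup: 52.82(T − 30.9)
4583.1 T = 76388 + 14128 + 137252 = 227769
T ≈ 49.70 °C, under the boiling point, so the assumption holds.

T_f ≈ 49.7 °C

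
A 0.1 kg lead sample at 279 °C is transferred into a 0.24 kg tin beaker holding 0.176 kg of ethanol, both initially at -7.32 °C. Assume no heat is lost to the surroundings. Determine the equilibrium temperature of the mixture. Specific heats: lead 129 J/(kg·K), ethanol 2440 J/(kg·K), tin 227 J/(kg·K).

T_f ≈ 0.1 °C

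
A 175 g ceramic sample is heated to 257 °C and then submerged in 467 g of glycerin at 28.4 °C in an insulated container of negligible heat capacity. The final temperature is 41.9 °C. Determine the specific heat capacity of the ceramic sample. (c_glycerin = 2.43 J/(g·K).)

c ≈ 0.407 J/(g·K)

Taking heat into each body as positive, Σ m c ΔT = 0:
175×c×(41.9 − 257) + 467×2.43×(41.9 − 28.4) = 0
-37642 c = -15320
c = -15320/-37642 ≈ 0.407 J/(g·K)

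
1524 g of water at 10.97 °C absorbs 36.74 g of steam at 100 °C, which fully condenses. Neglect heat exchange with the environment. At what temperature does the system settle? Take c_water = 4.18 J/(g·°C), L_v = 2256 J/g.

T_f ≈ 25.8 °C

Heat gained plus heat lost sum to zero:
steam→water at 100 °C releases m L_v = 36.74×2256 = 82885
  condensed water 100 °C→T: 153.57(T − 100)
  original water: 6370.3(T − 10.97)
6523.9 T = 82885 + 15357 + 69882 = 168125
T ≈ 25.77 °C, under the boiling point, so the assumption holds.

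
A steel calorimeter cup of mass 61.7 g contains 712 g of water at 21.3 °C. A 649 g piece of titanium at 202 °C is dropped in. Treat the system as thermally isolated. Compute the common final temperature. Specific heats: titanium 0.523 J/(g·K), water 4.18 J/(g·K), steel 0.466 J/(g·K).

T_f ≈ 39.6 °C

Heat gained plus heat lost sum to zero:
649·0.523·(T − 202) + 712·4.18·(T − 21.3) + 61.7·0.466·(T − 21.3) = 0
3344.3 T = 132569
T ≈ 39.64 °C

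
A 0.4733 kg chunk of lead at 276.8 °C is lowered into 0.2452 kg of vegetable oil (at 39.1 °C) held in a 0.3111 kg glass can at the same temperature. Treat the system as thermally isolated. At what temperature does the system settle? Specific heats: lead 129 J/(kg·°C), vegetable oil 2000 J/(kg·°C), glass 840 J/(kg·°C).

Net heat exchanged in the isolated system is zero:
0.4733·129·(T − 276.8) + 0.2452·2000·(T − 39.1) + 0.3111·840·(T − 39.1) = 0
61.06(T − 276.8) + 490.4(T − 39.1) + 261.32(T − 39.1) = 0
812.78 T = 46293
T = 46293/812.78 ≈ 56.96 °C

T_f ≈ 57.0 °C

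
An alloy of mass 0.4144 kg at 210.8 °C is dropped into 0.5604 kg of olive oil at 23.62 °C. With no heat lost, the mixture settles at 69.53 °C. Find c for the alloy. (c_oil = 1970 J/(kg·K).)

c ≈ 866 J/(kg·K)

Heat lost by the alloy = heat gained by the oil:
0.4144·c·(210.8 − 69.53) = 0.5604·1970·(69.53 − 23.62)
58.54 c = 50684  ⇒  c ≈ 865.8 J/(kg·K)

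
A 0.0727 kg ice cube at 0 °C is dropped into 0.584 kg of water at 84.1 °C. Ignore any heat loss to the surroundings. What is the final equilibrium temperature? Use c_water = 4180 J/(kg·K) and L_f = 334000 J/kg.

T_f ≈ 65.9 °C

Taking heat into each body as positive, Σ m c ΔT = 0:
melt ice: 0.0727·334000 = 24282
  meltwater 0→T: 0.0727·4180·T = 303.89 T
  water: 2441.1(T − 84.1)
2745 T = 205298 − 24282 = 181016
T ≈ 65.94 °C (positive, so assuming full melt was valid).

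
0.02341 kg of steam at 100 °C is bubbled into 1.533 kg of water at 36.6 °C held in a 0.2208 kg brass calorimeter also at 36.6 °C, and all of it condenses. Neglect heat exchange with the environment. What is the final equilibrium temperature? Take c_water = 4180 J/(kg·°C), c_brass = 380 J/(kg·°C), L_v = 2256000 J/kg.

Energy conservation, ΣQ = 0:
latent heat released on condensation: 0.02341·2256000 = 52813; condensate cools 100→T: 0.02341·4180·(T − 100) = 97.85(T − 100); water warms: 1.533·4180·(T − 36.6) = 6407.9(T − 36.6); cup: 83.9(T − 36.6)
6589.7 T = 52813 + 9785.4 + 237601 = 300200
T ≈ 45.56 °C (< 100 °C, so full condensation is consistent).

T_f ≈ 45.6 °C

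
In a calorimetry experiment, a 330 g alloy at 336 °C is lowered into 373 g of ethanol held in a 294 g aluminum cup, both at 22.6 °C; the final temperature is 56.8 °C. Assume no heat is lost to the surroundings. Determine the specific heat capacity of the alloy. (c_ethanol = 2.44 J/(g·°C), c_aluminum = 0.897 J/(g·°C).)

c ≈ 0.436 J/(g·°C)

Taking heat into each body as positive, Σ m c ΔT = 0:
330×c×(56.8 − 336) + 373×2.44×(56.8 − 22.6) + 294×0.897×(56.8 − 22.6) = 0
-92136 c = -40145
c = -40145/-92136 ≈ 0.4357 J/(g·°C)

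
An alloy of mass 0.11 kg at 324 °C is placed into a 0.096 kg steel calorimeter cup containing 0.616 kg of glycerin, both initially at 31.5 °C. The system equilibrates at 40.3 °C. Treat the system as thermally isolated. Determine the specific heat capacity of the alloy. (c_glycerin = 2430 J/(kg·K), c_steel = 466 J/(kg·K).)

Heat gained plus heat lost sum to zero:
0.11·c·(40.3 − 324) + 0.616·2430·(40.3 − 31.5) + 0.096·466·(40.3 − 31.5) = 0
-31.21 c = -13566
c = -13566/-31.21 ≈ 434.7 J/(kg·K)

c ≈ 435 J/(kg·K)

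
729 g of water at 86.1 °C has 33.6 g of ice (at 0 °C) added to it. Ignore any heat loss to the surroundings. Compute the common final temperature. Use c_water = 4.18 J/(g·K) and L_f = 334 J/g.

T_f ≈ 78.8 °C

Taking heat into each body as positive, Σ m c ΔT = 0:
melt ice: 33.6×334 = 11222; warm the meltwater: 140.45 T; water: 3047.2(T − 86.1)
3187.7 T = 262366 − 11222 = 251143
T ≈ 78.79 °C. Since T > 0 °C, the all-ice-melts assumption holds.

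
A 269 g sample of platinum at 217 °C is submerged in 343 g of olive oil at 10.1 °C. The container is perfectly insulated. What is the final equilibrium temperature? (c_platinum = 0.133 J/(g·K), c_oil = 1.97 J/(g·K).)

T_f ≈ 20.5 °C

Net heat exchanged in the isolated system is zero:
269*0.133*(T − 217) + 343*1.97*(T − 10.1) = 0
711.49 T = 14588
T = 14588 / 711.49 = 20.5 °C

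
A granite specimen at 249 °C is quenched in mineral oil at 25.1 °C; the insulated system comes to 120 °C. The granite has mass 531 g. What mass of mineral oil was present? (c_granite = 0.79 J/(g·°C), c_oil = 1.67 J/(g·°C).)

m ≈ 341 g

Heat lost by the granite = heat gained by the oil:
531×0.79×(249 − 120) = m×1.67×(120 − 25.1)
158.48 m = 54114  ⇒  m ≈ 341.5 g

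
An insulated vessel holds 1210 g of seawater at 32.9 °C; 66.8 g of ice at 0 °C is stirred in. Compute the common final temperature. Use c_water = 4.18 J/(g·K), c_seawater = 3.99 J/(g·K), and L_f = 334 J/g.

Taking heat into each body as positive, Σ m c ΔT = 0:
melt ice: 66.8·334 = 22311
  meltwater 0→T: 66.8·4.18·T = 279.22 T
  seawater cools: 1210·3.99·(T − 32.9) = 4827.9(T − 32.9)
5107.1 T = 158838 − 22311 = 136527
T ≈ 26.73 °C — above 0 °C, consistent with complete melting.

T_f ≈ 26.7 °C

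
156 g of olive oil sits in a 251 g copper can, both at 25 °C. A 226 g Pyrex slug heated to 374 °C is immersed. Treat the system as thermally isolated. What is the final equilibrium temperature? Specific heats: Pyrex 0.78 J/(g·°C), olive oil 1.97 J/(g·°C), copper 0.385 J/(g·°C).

Conservation of energy gives ΣQ = 0:
226*0.78*(T − 374) + 156*1.97*(T − 25) + 251*0.385*(T − 25) = 0
(176.28 + 307.32 + 96.64) T = 176.28*374 + 307.32*25 + 96.64*25
T = 76028/580.24 ≈ 131.03 °C

T_f ≈ 131.0 °C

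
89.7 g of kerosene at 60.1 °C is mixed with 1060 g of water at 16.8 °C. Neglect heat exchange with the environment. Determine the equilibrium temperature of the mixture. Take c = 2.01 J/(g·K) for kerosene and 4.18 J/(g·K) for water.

T_f ≈ 18.5 °C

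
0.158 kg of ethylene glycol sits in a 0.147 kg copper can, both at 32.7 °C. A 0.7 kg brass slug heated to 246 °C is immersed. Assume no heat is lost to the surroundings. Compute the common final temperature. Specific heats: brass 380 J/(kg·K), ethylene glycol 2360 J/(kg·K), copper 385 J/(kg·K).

T_f = Σ m_i c_i T_i / Σ m_i c_i:
T_f = (266×246 + 372.88×32.7 + 56.59×32.7) / (266 + 372.88 + 56.59)
    = 79480 / 695.48 ≈ 114.28 °C

T_f ≈ 114.3 °C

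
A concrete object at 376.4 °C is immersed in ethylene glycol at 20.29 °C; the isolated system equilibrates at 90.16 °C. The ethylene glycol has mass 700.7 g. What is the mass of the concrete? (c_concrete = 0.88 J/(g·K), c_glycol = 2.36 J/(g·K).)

m ≈ 459 g

Heat lost by the concrete = heat gained by the glycol:
m×0.88×(376.4 − 90.16) = 700.7×2.36×(90.16 − 20.29)
251.89 m = 115541  ⇒  m ≈ 458.7 g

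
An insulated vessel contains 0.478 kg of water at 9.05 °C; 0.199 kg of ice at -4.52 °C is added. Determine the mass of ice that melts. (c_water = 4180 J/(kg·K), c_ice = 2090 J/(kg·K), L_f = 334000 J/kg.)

m_melted ≈ 0.0485 kg

Water can give up m c ΔT = 0.478·4180·9.05 = 18082 J before reaching 0 °C.
Warming the ice to 0 °C takes 0.199·2090·4.52 = 1879.9 J, leaving 16202 J for melting.
Fully melting the ice requires m_ice L_f = 0.199·334000 = 66466 J.
Since 16202 < 66466 J, not all the ice melts; equilibrium is at 0 °C.
Mass melted = 16202/334000 ≈ 0.04851 kg.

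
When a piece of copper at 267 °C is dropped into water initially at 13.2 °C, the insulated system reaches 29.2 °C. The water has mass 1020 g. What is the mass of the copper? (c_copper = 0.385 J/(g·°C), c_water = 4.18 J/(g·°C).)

m ≈ 745 g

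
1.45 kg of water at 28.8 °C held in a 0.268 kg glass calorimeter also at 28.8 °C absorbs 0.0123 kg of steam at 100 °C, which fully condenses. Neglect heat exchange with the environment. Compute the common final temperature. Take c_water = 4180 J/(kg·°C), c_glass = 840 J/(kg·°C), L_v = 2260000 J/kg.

Let T be the final temperature. ΣQ_i = 0:
latent heat released on condensation: 0.0123·2260000 = 27798
  condensate cools 100→T: 0.0123·4180·(T − 100) = 51.41(T − 100)
  original water: 6061(T − 28.8)
  cup: 225.12(T − 28.8)
6337.5 T = 27798 + 5141.4 + 181040 = 213980
T ≈ 33.76 °C (< 100 °C, so full condensation is consistent).

T_f ≈ 33.8 °C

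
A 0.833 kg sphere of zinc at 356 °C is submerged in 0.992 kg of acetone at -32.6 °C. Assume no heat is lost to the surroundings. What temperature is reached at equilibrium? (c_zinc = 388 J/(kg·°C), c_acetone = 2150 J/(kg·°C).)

T_f ≈ 18.5 °C

Net heat exchanged in the isolated system is zero:
0.833·388·(T − 356) + 0.992·2150·(T − (-32.6)) = 0
323.2(T − 356) + 2132.8(T − (-32.6)) = 0
(323.2 + 2132.8) T = 323.2·356 + 2132.8·(-32.6)
T = 45531 / 2456 = 18.5 °C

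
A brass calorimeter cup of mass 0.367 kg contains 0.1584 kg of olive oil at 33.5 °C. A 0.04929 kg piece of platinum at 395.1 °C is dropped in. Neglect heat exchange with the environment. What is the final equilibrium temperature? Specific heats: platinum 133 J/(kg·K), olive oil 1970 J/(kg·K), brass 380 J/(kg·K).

T_f ≈ 38.7 °C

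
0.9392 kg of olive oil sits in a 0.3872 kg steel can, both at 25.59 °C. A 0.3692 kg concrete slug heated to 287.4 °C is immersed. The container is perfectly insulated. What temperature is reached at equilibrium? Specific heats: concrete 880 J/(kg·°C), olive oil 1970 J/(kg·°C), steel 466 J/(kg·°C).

T_f ≈ 61.7 °C

Heat gained plus heat lost sum to zero:
0.3692*880*(T − 287.4) + 0.9392*1970*(T − 25.59) + 0.3872*466*(T − 25.59) = 0
324.9(T − 287.4) + 1850.2(T − 25.59) + 180.44(T − 25.59) = 0
(324.9 + 1850.2 + 180.44) T = 324.9*287.4 + 1850.2*25.59 + 180.44*25.59
T = 145340/2355.6 ≈ 61.70 °C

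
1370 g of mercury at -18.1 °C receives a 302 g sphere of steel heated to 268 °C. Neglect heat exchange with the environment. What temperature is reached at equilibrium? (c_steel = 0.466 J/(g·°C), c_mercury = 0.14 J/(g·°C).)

T_f ≈ 103.0 °C

Net heat exchanged in the isolated system is zero:
302×0.466×(T − 268) + 1370×0.14×(T − (-18.1)) = 0
140.73(T − 268) + 191.8(T − (-18.1)) = 0
(140.73 + 191.8) T = 140.73×268 + 191.8×(-18.1)
T ≈ 102.98 °C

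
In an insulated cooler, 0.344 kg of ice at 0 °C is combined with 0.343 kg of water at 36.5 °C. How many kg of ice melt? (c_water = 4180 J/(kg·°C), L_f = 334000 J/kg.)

m_melted ≈ 0.157 kg

Heat available from the water dropping to 0 °C: 0.343×4180×36.5 = 52332 J.
Melting all 0.344 kg of ice would need 0.344×334000 = 114896 J.
52332 J < 114896 J, so only part of the ice melts and the system sits at 0 °C.
m_melt = 52332 / L_f = 0.1567 kg.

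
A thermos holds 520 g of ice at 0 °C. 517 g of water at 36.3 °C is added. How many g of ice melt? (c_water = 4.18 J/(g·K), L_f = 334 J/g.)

Cooling the water to 0 °C releases 517×4.18×36.3 = 78446 J.
Melting all 520 g of ice would need 520×334 = 173680 J.
Since 78446 < 173680 J, not all the ice melts; equilibrium is at 0 °C.
m_melt = 78446 / L_f = 234.9 g.

m_melted ≈ 235 g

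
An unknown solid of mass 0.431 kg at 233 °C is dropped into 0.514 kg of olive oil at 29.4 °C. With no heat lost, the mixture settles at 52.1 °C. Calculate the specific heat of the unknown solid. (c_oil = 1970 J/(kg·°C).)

Let T be the final temperature. ΣQ_i = 0:
0.431×c×(52.1 − 233) + 0.514×1970×(52.1 − 29.4) = 0
-77.97 c = -22986
c = -22986/-77.97 ≈ 294.8 J/(kg·°C)

c ≈ 295 J/(kg·°C)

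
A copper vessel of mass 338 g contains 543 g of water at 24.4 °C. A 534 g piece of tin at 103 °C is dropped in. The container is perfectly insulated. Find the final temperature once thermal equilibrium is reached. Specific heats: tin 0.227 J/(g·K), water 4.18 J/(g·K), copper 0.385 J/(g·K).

Energy conservation, ΣQ = 0:
534×0.227×(T − 103) + 543×4.18×(T − 24.4) + 338×0.385×(T − 24.4) = 0
121.22(T − 103) + 2269.7(T − 24.4) + 130.13(T − 24.4) = 0
2521.1 T = 71042
T = 71042 / 2521.1 = 28.2 °C

T_f ≈ 28.2 °C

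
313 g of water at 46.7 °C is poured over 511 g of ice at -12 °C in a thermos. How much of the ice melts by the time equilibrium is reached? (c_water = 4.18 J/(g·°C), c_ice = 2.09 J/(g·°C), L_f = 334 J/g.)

m_melted ≈ 145 g

Heat available from the water dropping to 0 °C: 313×4.18×46.7 = 61099 J.
Of that, 511×2.09×12 = 12816 J goes to bring the ice to 0 °C, leaving 48284 J.
Melting all 511 g of ice would need 511×334 = 170674 J.
That's not enough to melt it all — equilibrium is at 0 °C with ice remaining.
m_melt = 48284 / L_f = 144.6 g.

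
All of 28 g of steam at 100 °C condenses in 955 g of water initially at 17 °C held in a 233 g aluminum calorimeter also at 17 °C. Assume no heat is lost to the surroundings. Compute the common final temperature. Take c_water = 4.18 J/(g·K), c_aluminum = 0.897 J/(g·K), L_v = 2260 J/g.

Energy balance with sensible and latent terms:
condense steam: −28×2260 = −63280; condensed water 100 °C→T: 117.04(T − 100); original water: 3991.9(T − 17); aluminum cup: 233×0.897×(T − 17) = 209(T − 17)
4317.9 T = 63280 + 11704 + 71415 = 146399
T ≈ 33.90 °C (< 100 °C, so full condensation is consistent).

T_f ≈ 33.9 °C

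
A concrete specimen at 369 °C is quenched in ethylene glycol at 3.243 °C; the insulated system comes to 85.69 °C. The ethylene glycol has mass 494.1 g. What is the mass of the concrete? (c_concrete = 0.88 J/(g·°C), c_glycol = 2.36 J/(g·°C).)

m ≈ 386 g

Conservation of energy gives ΣQ = 0:
m×0.88×(85.69 − 369) + 494.1×2.36×(85.69 − 3.243) = 0
-249.31 m = -96139
m = -96139/-249.31 ≈ 385.6 g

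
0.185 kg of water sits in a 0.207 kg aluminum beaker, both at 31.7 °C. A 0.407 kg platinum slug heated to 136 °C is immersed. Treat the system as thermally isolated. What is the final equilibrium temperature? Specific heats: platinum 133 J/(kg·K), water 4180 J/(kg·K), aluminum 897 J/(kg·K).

T_f ≈ 37.3 °C

Net heat exchanged in the isolated system is zero:
0.407×133×(T − 136) + 0.185×4180×(T − 31.7) + 0.207×897×(T − 31.7) = 0
54.13(T − 136) + 773.3(T − 31.7) + 185.68(T − 31.7) = 0
1013.1 T = 37761
T ≈ 37.27 °C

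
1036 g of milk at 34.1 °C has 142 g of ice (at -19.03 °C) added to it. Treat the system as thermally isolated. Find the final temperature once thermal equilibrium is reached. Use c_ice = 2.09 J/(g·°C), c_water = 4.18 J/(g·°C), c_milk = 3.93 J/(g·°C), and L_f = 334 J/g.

T_f ≈ 18.4 °C

Sum of m c ΔT and latent-heat terms is zero:
warm ice to 0 °C: 142·2.09·(0 − (-19.03)) = 5647.7
  melt ice: 142·334 = 47428
  meltwater 0→T: 142·4.18·T = 593.56 T
  milk: 4071.5(T − 34.1)
4665 T = 138837 − 53076 = 85762
T ≈ 18.38 °C (positive, so assuming full melt was valid).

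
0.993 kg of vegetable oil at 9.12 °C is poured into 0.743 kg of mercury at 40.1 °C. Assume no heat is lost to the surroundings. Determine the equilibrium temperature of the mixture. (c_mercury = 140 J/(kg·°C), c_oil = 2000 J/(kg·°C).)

T_f ≈ 10.7 °C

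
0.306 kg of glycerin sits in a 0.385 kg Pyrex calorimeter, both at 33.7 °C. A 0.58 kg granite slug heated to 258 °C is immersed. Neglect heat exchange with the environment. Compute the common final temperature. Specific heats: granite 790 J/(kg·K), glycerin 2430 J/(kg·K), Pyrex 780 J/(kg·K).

Taking heat into each body as positive, Σ m c ΔT = 0:
0.58*790*(T − 258) + 0.306*2430*(T − 33.7) + 0.385*780*(T − 33.7) = 0
458.2(T − 258) + 743.58(T − 33.7) + 300.3(T − 33.7) = 0
(458.2 + 743.58 + 300.3) T = 458.2*258 + 743.58*33.7 + 300.3*33.7
T = 153394/1502.1 ≈ 102.12 °C

T_f ≈ 102.1 °C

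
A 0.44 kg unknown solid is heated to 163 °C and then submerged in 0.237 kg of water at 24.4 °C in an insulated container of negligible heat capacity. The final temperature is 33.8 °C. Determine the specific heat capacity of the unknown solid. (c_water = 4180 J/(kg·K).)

c ≈ 164 J/(kg·K)

Setting the total heat transfer to zero:
0.44×c×(33.8 − 163) + 0.237×4180×(33.8 − 24.4) = 0
-56.85 c = -9312.2
c = -9312.2/-56.85 ≈ 163.8 J/(kg·K)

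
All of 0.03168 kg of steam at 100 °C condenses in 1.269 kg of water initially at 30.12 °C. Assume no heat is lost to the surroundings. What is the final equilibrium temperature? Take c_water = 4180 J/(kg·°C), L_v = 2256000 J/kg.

Let T be the final temperature. ΣQ_i = 0:
steam→water at 100 °C releases m L_v = 0.03168×2256000 = 71470
  condensed water 100 °C→T: 132.42(T − 100)
  water warms: 1.269×4180×(T − 30.12) = 5304.4(T − 30.12)
5436.8 T = 71470 + 13242 + 159769 = 244481
T ≈ 44.97 °C — below 100 °C, confirming all the steam condensed.

T_f ≈ 45.0 °C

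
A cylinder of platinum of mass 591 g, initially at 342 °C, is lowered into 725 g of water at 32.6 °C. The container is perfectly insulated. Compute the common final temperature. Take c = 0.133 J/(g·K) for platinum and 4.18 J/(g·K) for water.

T_f ≈ 40.4 °C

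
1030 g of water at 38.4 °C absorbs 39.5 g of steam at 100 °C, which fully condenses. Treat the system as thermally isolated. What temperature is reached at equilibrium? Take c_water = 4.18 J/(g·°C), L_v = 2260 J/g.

Heat gained plus heat lost sum to zero:
latent heat released on condensation: 39.5·2260 = 89270; condensed water 100 °C→T: 165.11(T − 100); original water: 4305.4(T − 38.4)
4470.5 T = 89270 + 16511 + 165327 = 271108
T ≈ 60.64 °C — below 100 °C, confirming all the steam condensed.

T_f ≈ 60.6 °C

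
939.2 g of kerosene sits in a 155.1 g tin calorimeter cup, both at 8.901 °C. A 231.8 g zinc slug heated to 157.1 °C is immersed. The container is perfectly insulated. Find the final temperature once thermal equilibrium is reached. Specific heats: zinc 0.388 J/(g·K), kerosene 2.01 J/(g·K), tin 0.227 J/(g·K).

T_f is the heat-capacity-weighted average of the initial temperatures:
T_f = (89.94*157.1 + 1887.8*8.901 + 35.21*8.901) / (89.94 + 1887.8 + 35.21)
    = 31246 / 2012.9 ≈ 15.52 °C

T_f ≈ 15.5 °C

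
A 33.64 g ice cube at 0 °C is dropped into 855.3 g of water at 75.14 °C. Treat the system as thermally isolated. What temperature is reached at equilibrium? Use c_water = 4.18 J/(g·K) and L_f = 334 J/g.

T_f ≈ 69.3 °C

Heat gained plus heat lost sum to zero:
fusion: m_ice L_f = 33.64·334 = 11236; warm the meltwater: 140.62 T; water cools: 855.3·4.18·(T − 75.14) = 3575.2(T − 75.14)
3715.8 T = 268637 − 11236 = 257401
T ≈ 69.27 °C — above 0 °C, consistent with complete melting.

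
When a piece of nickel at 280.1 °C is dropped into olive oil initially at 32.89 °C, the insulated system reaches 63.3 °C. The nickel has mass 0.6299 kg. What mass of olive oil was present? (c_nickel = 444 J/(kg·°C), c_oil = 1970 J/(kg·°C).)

Conservation of energy gives ΣQ = 0:
0.6299·444·(63.3 − 280.1) + m·1970·(63.3 − 32.89) = 0
59908 m = 60634
m = 60634/59908 ≈ 1.012 kg

m ≈ 1.01 kg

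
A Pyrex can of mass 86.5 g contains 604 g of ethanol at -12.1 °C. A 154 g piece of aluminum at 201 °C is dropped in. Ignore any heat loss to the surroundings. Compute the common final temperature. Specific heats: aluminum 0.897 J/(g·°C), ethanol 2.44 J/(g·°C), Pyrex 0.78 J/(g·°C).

T_f ≈ 5.4 °C

Heat gained plus heat lost sum to zero:
154·0.897·(T − 201) + 604·2.44·(T − (-12.1)) + 86.5·0.78·(T − (-12.1)) = 0
(138.14 + 1473.8 + 67.47) T = 138.14·201 + 1473.8·(-12.1) + 67.47·(-12.1)
T = 9116.9 / 1679.4 = 5.43 °C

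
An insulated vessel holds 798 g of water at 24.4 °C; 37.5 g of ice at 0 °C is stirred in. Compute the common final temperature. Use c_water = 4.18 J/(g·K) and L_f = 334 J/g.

Let T be the final temperature. ΣQ_i = 0:
latent heat to melt: 37.5·334 = 12525
  meltwater 0→T: 37.5·4.18·T = 156.75 T
  water: 3335.6(T − 24.4)
3492.4 T = 81390 − 12525 = 68865
T ≈ 19.72 °C. Since T > 0 °C, the all-ice-melts assumption holds.

T_f ≈ 19.7 °C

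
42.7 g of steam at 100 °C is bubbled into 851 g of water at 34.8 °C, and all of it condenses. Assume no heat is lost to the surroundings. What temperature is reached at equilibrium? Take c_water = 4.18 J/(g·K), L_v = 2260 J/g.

Net heat exchanged in the isolated system is zero:
latent heat released on condensation: 42.7×2260 = 96502; condensed water 100 °C→T: 178.49(T − 100); original water: 3557.2(T − 34.8)
3735.7 T = 96502 + 17849 + 123790 = 238140
T ≈ 63.75 °C — below 100 °C, confirming all the steam condensed.

T_f ≈ 63.7 °C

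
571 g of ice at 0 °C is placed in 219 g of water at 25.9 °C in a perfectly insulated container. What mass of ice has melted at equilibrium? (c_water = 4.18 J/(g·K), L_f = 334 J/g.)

m_melted ≈ 71 g

Cooling the water to 0 °C releases 219·4.18·25.9 = 23709 J.
To melt every bit of ice: 571·334 = 190714 J.
Since 23709 < 190714 J, not all the ice melts; equilibrium is at 0 °C.
m_melt = 23709 / L_f = 70.99 g.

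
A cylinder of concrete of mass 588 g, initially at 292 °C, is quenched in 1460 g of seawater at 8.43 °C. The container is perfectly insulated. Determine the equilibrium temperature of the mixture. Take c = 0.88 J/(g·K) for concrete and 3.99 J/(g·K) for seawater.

T_f ≈ 31.6 °C

T_f = Σ m_i c_i T_i / Σ m_i c_i:
T_f = (517.44·292 + 5825.4·8.43) / (517.44 + 5825.4)
    = 200201 / 6342.8 ≈ 31.56 °C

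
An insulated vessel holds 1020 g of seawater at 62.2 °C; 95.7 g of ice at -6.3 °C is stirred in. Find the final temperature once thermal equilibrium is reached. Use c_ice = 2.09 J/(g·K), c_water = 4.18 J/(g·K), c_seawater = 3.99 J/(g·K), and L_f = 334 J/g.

T_f ≈ 49.2 °C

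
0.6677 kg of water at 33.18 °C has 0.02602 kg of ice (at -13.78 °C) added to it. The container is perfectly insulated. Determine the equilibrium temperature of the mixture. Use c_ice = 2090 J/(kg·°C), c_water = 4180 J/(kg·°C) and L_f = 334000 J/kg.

Net heat exchanged in the isolated system is zero:
ice -13.78→0 °C: 0.02602·2090·13.78 = 749.38
  latent heat to melt: 0.02602·334000 = 8690.7
  warm the meltwater: 108.76 T
  water cools: 0.6677·4180·(T − 33.18) = 2791(T − 33.18)
2899.7 T = 92605 − 9440.1 = 83165
T ≈ 28.68 °C — above 0 °C, consistent with complete melting.

T_f ≈ 28.7 °C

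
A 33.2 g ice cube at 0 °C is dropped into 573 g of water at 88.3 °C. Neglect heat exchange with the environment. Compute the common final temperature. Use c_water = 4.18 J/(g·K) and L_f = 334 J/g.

T_f ≈ 79.1 °C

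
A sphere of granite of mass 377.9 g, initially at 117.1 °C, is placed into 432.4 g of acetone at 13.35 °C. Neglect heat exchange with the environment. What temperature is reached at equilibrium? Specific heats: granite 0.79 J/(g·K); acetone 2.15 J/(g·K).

With ΣQ=0 the equilibrium temperature is the m·c-weighted mean:
T_f = (298.54×117.1 + 929.66×13.35) / (298.54 + 929.66)
    = 47370 / 1228.2 ≈ 38.57 °C

T_f ≈ 38.6 °C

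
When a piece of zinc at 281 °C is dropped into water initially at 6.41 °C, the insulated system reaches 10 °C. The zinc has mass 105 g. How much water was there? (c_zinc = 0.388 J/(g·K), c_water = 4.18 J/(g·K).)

m ≈ 736 g

Net heat exchanged in the isolated system is zero:
105·0.388·(10 − 281) + m·4.18·(10 − 6.41) = 0
15.01 m = 11041
m = 11041/15.01 ≈ 735.7 g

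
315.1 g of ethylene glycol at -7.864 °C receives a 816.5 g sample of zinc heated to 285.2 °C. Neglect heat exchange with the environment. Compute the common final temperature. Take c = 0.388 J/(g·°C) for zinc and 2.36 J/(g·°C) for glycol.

Net heat exchanged in the isolated system is zero:
816.5×0.388×(T − 285.2) + 315.1×2.36×(T − (-7.864)) = 0
316.8(T − 285.2) + 743.64(T − (-7.864)) = 0
1060.4 T = 84504
T = 84504/1060.4 ≈ 79.69 °C

T_f ≈ 79.7 °C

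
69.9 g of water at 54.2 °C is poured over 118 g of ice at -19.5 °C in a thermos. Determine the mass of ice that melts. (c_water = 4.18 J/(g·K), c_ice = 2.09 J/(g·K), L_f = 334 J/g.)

m_melted ≈ 33 g

Heat available from the water dropping to 0 °C: 69.9·4.18·54.2 = 15836 J.
Warming the ice to 0 °C takes 118·2.09·19.5 = 4809.1 J, leaving 11027 J for melting.
To melt every bit of ice: 118·334 = 39412 J.
That's not enough to melt it all — equilibrium is at 0 °C with ice remaining.
Mass melted = 11027/334 ≈ 33.02 g.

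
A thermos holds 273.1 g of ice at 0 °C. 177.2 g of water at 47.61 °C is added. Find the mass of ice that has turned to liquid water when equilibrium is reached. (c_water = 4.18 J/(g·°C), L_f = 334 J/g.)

Heat available from the water dropping to 0 °C: 177.2·4.18·47.61 = 35265 J.
To melt every bit of ice: 273.1·334 = 91215 J.
Since 35265 < 91215 J, not all the ice melts; equilibrium is at 0 °C.
m_melted·334 = 35265  ⇒  m_melted ≈ 105.6 g.

m_melted ≈ 106 g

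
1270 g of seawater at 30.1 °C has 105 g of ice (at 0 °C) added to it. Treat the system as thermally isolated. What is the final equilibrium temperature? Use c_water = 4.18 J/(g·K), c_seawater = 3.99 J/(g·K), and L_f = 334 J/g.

T_f ≈ 21.3 °C

Setting the total heat transfer to zero:
melt ice: 105·334 = 35070
  meltwater 0→T: 105·4.18·T = 438.9 T
  seawater: 5067.3(T − 30.1)
5506.2 T = 152526 − 35070 = 117456
T ≈ 21.33 °C. Since T > 0 °C, the all-ice-melts assumption holds.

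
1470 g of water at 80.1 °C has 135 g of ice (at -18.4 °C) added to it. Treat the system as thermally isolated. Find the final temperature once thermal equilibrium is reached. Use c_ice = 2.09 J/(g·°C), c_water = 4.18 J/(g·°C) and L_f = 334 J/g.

T_f ≈ 65.9 °C

Let T be the final temperature. ΣQ_i = 0:
warm ice to 0 °C: 135×2.09×(0 − (-18.4)) = 5191.6; latent heat to melt: 135×334 = 45090; meltwater 0→T: 135×4.18×T = 564.3 T; water cools: 1470×4.18×(T − 80.1) = 6144.6(T − 80.1)
6708.9 T = 492182 − 50282 = 441901
T ≈ 65.87 °C (positive, so assuming full melt was valid).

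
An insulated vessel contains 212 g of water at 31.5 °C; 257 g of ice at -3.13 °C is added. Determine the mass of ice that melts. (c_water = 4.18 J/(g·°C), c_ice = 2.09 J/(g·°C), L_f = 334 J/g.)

m_melted ≈ 78.5 g

Water can give up m c ΔT = 212×4.18×31.5 = 27914 J before reaching 0 °C.
Warming the ice to 0 °C takes 257×2.09×3.13 = 1681.2 J, leaving 26233 J for melting.
To melt every bit of ice: 257×334 = 85838 J.
Since 26233 < 85838 J, not all the ice melts; equilibrium is at 0 °C.
m_melt = 26233 / L_f = 78.54 g.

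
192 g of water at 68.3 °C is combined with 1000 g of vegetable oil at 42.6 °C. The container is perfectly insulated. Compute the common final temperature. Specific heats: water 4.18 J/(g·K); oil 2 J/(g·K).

T_f ≈ 50.0 °C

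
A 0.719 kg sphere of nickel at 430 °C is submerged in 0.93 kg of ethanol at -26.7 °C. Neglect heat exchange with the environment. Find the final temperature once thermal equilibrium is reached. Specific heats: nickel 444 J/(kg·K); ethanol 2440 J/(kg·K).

T_f ≈ 29.6 °C

With ΣQ=0 the equilibrium temperature is the m·c-weighted mean:
T_f = (319.24·430 + 2269.2·(-26.7)) / (319.24 + 2269.2)
    = 76684 / 2588.4 ≈ 29.63 °C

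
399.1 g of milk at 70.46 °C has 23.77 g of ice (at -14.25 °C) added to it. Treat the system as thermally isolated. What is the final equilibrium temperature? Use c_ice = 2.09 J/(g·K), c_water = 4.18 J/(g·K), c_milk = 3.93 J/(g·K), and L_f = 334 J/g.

T_f ≈ 61.1 °C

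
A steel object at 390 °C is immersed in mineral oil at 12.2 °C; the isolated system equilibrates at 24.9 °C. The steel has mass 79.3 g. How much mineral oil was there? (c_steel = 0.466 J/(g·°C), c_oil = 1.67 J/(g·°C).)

m ≈ 636 g

Net heat exchanged in the isolated system is zero:
79.3×0.466×(24.9 − 390) + m×1.67×(24.9 − 12.2) = 0
21.21 m = 13492
m = 13492/21.21 ≈ 636.1 g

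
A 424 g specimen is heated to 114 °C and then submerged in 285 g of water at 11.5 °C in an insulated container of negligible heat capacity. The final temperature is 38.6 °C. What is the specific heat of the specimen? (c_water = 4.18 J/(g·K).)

c ≈ 1.01 J/(g·K)

Energy conservation, ΣQ = 0:
424×c×(38.6 − 114) + 285×4.18×(38.6 − 11.5) = 0
-31970 c = -32284
c = -32284/-31970 ≈ 1.01 J/(g·K)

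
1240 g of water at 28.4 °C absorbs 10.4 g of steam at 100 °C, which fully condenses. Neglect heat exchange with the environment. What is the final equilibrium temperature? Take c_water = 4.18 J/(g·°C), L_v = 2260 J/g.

T_f ≈ 33.5 °C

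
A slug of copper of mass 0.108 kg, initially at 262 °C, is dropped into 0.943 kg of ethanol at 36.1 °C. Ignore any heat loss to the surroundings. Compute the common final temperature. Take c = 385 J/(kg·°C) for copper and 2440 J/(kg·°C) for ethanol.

T_f ≈ 40.1 °C

Heat lost by the copper equals heat gained by the ethanol:
0.108*385*(262 − T) = 0.943*2440*(T − 36.1)
41.58(262 − T) = 2300.9(T − 36.1)
2342.5 T = 93957  ⇒  T ≈ 40.11 °C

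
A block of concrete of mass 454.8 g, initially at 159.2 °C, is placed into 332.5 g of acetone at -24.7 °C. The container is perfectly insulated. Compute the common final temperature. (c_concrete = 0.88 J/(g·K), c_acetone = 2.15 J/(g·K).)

T_f ≈ 41.3 °C

|Q_concrete| = |Q_acetone|:
454.8×0.88×(159.2 − T) = 332.5×2.15×(T − (-24.7))
400.22(159.2 − T) = 714.88(T − (-24.7))
1115.1 T = 46058  ⇒  T ≈ 41.30 °C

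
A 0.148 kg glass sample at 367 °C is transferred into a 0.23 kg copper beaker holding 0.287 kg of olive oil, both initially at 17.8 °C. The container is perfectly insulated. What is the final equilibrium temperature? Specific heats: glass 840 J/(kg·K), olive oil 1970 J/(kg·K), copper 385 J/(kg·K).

T_f ≈ 73.6 °C

T_f is the heat-capacity-weighted average of the initial temperatures:
T_f = (124.32·367 + 565.39·17.8 + 88.55·17.8) / (124.32 + 565.39 + 88.55)
    = 57266 / 778.26 ≈ 73.58 °C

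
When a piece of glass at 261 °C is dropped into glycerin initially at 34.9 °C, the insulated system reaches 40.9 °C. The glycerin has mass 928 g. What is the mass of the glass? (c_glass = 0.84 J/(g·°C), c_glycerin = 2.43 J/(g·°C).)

Heat lost by the glass = heat gained by the glycerin:
m·0.84·(261 − 40.9) = 928·2.43·(40.9 − 34.9)
184.88 m = 13530  ⇒  m ≈ 73.18 g

m ≈ 73.2 g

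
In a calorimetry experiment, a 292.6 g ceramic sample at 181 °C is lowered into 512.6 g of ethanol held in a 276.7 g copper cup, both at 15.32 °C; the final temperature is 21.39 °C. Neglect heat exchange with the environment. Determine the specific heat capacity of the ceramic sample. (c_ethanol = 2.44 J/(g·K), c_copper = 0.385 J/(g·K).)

Net heat exchanged in the isolated system is zero:
292.6·c·(21.39 − 181) + 512.6·2.44·(21.39 − 15.32) + 276.7·0.385·(21.39 − 15.32) = 0
-46702 c = -8238.7
c = -8238.7/-46702 ≈ 0.1764 J/(g·K)

c ≈ 0.176 J/(g·K)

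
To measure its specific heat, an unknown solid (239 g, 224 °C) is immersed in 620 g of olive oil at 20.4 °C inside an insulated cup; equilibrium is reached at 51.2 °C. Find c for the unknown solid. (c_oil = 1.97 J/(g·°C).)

Heat lost by the unknown solid = heat gained by the oil:
239·c·(224 − 51.2) = 620·1.97·(51.2 − 20.4)
41299 c = 37619  ⇒  c ≈ 0.9109 J/(g·°C)

c ≈ 0.911 J/(g·°C)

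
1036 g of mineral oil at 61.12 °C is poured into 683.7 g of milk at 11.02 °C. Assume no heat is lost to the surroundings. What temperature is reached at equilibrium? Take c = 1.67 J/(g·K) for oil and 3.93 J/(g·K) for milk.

With ΣQ=0 the equilibrium temperature is the m·c-weighted mean:
T_f = (1730.1×61.12 + 2686.9×11.02) / (1730.1 + 2686.9)
    = 135355 / 4417.1 ≈ 30.64 °C

T_f ≈ 30.6 °C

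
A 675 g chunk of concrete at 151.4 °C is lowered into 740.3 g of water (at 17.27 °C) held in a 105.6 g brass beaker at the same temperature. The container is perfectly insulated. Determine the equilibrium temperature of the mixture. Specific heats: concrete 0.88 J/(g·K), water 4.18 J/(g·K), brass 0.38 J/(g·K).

Net heat exchanged in the isolated system is zero:
675·0.88·(T − 151.4) + 740.3·4.18·(T − 17.27) + 105.6·0.38·(T − 17.27) = 0
3728.6 T = 144066
T = 144066 / 3728.6 = 38.6 °C

T_f ≈ 38.6 °C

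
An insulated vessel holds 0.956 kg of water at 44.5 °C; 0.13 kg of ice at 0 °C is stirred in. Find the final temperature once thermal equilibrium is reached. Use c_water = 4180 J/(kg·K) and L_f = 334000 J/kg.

T_f ≈ 29.6 °C

Energy conservation, ΣQ = 0:
latent heat to melt: 0.13×334000 = 43420
  warm the meltwater: 543.4 T
  water: 3996.1(T − 44.5)
4539.5 T = 177826 − 43420 = 134406
T ≈ 29.61 °C — above 0 °C, consistent with complete melting.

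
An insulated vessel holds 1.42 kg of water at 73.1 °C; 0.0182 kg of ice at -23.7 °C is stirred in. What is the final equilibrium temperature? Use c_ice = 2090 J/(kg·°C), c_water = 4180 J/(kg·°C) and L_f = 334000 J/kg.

Energy conservation, ΣQ = 0:
ice -23.7→0 °C: 0.0182×2090×23.7 = 901.5; fusion: m_ice L_f = 0.0182×334000 = 6078.8; warm the meltwater: 76.08 T; water cools: 1.42×4180×(T − 73.1) = 5935.6(T − 73.1)
6011.7 T = 433892 − 6980.3 = 426912
T ≈ 71.01 °C — above 0 °C, consistent with complete melting.

T_f ≈ 71.0 °C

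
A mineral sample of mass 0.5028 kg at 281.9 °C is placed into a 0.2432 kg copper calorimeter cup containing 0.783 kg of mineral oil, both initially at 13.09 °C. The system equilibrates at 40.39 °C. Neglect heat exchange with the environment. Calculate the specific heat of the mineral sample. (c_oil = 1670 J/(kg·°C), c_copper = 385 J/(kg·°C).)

c ≈ 315 J/(kg·°C)

Heat gained plus heat lost sum to zero:
0.5028·c·(40.39 − 281.9) + 0.783·1670·(40.39 − 13.09) + 0.2432·385·(40.39 − 13.09) = 0
-121.43 c = -38254
c = -38254/-121.43 ≈ 315 J/(kg·°C)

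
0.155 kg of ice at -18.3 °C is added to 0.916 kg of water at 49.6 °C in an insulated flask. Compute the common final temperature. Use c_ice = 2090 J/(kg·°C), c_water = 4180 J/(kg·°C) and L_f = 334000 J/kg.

T_f ≈ 29.5 °C

Energy balance with sensible and latent terms:
ice -18.3→0 °C: 0.155×2090×18.3 = 5928.3
  latent heat to melt: 0.155×334000 = 51770
  warm the meltwater: 647.9 T
  water cools: 0.916×4180×(T − 49.6) = 3828.9(T − 49.6)
4476.8 T = 189912 − 57698 = 132214
T ≈ 29.53 °C. Since T > 0 °C, the all-ice-melts assumption holds.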